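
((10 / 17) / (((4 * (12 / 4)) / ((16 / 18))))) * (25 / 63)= 500 / 28917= 0.02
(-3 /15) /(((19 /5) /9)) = -0.47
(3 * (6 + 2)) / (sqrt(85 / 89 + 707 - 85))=0.96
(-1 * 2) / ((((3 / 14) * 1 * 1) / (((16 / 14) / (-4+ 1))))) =3.56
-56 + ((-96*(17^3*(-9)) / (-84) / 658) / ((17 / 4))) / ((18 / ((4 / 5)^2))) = -3261192 / 57575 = -56.64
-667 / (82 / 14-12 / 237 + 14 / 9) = -3319659 / 36641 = -90.60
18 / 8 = 9 / 4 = 2.25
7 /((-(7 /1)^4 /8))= -8 /343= -0.02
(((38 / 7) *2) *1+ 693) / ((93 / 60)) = 454.10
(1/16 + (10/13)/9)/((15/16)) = 277/1755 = 0.16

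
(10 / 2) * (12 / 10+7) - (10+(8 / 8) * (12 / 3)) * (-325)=4591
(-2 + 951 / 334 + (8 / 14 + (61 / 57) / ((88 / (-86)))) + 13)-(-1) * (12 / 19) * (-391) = -684805829 / 2931852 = -233.57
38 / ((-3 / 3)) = -38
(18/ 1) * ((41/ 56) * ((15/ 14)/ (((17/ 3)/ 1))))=16605/ 6664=2.49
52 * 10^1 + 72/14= 525.14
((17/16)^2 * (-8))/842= -289/26944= -0.01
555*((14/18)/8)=1295/24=53.96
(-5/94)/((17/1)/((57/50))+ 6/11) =-3135/911048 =-0.00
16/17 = 0.94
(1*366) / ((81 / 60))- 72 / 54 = 2428 / 9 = 269.78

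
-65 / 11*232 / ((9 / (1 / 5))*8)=-377 / 99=-3.81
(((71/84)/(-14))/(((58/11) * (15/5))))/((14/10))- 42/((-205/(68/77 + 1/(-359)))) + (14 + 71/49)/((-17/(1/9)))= 33581817747/438058399856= 0.08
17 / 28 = 0.61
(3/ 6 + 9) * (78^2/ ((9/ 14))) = 89908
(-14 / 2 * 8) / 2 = -28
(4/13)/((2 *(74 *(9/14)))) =14/4329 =0.00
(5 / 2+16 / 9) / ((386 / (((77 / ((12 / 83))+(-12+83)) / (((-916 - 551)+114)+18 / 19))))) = -10596509 / 2141846064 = -0.00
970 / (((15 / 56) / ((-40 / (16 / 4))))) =-108640 / 3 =-36213.33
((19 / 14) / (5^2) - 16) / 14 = -5581 / 4900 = -1.14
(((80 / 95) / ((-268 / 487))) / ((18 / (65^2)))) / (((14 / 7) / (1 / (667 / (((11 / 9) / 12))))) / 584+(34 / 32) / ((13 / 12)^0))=-813406880 / 53194851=-15.29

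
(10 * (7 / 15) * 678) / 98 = 226 / 7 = 32.29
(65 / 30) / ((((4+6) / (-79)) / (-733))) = 752791 / 60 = 12546.52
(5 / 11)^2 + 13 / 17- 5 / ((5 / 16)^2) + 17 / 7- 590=-45918419 / 71995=-637.80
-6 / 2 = -3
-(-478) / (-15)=-478 / 15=-31.87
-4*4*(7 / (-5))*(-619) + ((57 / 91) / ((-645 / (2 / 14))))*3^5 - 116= -382970929 / 27391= -13981.63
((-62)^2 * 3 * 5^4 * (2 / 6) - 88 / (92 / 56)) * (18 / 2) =497306412 / 23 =21622017.91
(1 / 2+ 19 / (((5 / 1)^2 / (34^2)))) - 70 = 40453 / 50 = 809.06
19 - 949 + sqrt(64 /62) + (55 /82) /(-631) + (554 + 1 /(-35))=-680978387 /1810970 + 4 * sqrt(62) /31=-375.01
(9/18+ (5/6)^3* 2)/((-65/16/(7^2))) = -35084/1755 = -19.99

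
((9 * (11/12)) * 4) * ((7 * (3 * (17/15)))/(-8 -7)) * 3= -3927/25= -157.08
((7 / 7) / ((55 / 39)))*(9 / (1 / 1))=6.38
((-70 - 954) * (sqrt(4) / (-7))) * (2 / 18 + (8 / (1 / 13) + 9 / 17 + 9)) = 35608576 / 1071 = 33247.97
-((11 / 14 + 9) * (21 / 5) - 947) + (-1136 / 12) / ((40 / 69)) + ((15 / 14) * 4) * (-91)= 1763 / 5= 352.60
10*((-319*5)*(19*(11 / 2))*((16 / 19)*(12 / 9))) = -5614400 / 3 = -1871466.67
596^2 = 355216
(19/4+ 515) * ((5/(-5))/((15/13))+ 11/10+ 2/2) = 25641/40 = 641.02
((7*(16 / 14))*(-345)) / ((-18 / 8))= 3680 / 3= 1226.67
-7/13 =-0.54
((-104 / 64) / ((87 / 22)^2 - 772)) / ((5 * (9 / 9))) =1573 / 3660790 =0.00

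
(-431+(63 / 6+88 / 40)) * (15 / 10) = -12549 / 20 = -627.45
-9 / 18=-1 / 2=-0.50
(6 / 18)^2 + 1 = 10 / 9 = 1.11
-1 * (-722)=722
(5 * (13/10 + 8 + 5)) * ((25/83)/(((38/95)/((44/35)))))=39325/581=67.69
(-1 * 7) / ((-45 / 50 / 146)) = 10220 / 9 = 1135.56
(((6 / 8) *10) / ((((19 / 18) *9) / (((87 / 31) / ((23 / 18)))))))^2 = 551780100 / 183521209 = 3.01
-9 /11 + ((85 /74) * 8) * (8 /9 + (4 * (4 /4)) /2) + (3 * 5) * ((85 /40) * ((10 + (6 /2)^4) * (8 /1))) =85094158 /3663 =23230.73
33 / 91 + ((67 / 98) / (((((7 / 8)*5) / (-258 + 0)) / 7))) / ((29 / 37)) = -33224769 / 92365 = -359.71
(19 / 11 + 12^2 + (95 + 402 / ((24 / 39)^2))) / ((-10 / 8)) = -91679 / 88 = -1041.81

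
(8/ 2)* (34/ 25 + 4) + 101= 122.44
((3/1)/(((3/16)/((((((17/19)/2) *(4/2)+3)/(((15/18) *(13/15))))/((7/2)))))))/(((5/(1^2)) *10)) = 21312/43225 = 0.49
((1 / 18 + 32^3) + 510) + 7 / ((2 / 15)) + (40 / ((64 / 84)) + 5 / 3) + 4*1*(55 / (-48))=1201685 / 36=33380.14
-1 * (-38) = 38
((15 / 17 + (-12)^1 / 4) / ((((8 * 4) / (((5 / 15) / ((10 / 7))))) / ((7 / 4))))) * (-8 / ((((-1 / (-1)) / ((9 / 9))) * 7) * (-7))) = -3 / 680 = -0.00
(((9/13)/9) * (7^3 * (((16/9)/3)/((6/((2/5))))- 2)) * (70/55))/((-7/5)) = 544684/11583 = 47.02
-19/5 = -3.80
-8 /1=-8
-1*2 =-2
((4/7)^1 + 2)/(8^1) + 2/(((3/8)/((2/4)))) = 251/84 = 2.99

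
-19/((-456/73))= 73/24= 3.04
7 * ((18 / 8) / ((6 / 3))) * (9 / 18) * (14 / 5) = 441 / 40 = 11.02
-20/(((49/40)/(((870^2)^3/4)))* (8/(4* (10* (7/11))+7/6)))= -453500735221912500000/77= -5889619937946915584.42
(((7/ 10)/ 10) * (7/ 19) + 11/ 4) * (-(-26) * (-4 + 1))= -102843/ 475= -216.51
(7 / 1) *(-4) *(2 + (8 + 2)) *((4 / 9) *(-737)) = 330176 / 3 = 110058.67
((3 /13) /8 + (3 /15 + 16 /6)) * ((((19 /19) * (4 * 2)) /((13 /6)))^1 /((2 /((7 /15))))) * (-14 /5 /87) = -442666 /5513625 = -0.08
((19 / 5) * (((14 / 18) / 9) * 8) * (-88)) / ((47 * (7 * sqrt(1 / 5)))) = -13376 * sqrt(5) / 19035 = -1.57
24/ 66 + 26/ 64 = 271/ 352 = 0.77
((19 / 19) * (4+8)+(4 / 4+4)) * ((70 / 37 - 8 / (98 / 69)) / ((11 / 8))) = -922352 / 19943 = -46.25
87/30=29/10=2.90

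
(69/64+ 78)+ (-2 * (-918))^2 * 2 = 431479749/64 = 6741871.08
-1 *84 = -84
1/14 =0.07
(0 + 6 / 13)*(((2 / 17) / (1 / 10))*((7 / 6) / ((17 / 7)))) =980 / 3757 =0.26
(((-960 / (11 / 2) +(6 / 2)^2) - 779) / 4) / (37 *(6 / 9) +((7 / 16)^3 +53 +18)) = -31918080 / 12942391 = -2.47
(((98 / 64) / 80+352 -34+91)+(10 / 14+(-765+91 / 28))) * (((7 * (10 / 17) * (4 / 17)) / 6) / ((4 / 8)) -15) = 16054208665 / 3107328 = 5166.56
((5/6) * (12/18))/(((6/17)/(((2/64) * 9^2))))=255/64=3.98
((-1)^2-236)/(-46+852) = -235/806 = -0.29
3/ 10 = 0.30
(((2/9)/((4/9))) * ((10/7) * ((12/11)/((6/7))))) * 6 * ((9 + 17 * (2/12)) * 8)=5680/11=516.36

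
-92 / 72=-23 / 18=-1.28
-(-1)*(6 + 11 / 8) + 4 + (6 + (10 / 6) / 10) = 421 / 24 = 17.54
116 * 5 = 580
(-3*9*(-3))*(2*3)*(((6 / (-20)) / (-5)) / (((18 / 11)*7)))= 891 / 350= 2.55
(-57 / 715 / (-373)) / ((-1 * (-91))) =57 / 24269245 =0.00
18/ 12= 3/ 2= 1.50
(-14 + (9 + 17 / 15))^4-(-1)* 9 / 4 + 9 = 47544109 / 202500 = 234.79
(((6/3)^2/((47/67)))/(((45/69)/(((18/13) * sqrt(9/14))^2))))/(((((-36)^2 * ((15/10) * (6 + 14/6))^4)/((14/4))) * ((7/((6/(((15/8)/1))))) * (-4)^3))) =-4623/542978515625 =-0.00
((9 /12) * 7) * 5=105 /4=26.25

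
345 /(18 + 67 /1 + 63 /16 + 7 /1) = 1104 /307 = 3.60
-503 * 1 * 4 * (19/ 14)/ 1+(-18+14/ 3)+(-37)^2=-28873/ 21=-1374.90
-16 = -16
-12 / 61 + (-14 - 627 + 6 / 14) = -273608 / 427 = -640.77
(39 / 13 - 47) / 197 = -44 / 197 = -0.22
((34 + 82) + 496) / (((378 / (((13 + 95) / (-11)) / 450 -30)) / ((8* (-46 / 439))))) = 34433024 / 845075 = 40.75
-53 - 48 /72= -161 /3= -53.67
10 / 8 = 5 / 4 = 1.25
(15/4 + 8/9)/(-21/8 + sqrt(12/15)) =-11690/5847-5344*sqrt(5)/17541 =-2.68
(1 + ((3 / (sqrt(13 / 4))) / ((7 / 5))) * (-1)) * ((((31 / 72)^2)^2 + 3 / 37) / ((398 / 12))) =114791845 / 32978700288 - 81994175 * sqrt(13) / 71453850624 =-0.00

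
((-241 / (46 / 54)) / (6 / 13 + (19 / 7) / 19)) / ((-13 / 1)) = 45549 / 1265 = 36.01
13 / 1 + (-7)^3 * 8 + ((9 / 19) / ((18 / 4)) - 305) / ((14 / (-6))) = -345844 / 133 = -2600.33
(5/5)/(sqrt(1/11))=sqrt(11)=3.32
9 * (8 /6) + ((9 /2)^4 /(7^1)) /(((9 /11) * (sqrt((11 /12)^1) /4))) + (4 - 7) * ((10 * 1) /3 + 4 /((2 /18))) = -106 + 729 * sqrt(33) /14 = 193.13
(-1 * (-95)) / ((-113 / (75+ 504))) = -55005 / 113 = -486.77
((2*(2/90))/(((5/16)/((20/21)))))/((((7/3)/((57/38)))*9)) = 64/6615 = 0.01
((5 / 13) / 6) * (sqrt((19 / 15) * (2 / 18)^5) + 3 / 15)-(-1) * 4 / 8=sqrt(285) / 56862 + 20 / 39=0.51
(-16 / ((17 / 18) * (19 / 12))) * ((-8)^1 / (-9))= -9.51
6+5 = 11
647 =647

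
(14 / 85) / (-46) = -7 / 1955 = -0.00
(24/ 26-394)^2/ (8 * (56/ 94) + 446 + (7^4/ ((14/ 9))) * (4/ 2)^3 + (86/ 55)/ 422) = 14242453263500/ 1179771581339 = 12.07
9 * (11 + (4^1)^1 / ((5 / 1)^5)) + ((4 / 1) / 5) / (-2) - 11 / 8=2430913 / 25000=97.24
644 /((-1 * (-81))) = 644 /81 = 7.95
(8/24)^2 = 1/9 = 0.11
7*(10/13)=70/13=5.38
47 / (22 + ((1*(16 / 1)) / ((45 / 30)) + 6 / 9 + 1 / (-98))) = 1.41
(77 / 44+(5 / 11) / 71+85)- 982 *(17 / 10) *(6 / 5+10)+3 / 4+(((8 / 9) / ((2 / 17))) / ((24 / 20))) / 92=-225643140307 / 12125025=-18609.71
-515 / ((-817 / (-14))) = -8.82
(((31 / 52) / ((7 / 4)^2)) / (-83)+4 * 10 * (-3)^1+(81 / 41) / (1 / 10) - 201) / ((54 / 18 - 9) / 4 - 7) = 1306029610 / 36851087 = 35.44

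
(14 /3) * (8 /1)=112 /3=37.33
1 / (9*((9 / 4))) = 4 / 81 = 0.05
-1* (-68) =68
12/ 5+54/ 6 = 57/ 5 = 11.40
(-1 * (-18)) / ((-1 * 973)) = -18 / 973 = -0.02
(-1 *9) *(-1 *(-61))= -549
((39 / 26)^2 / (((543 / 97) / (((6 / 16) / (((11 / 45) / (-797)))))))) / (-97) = 322785 / 63712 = 5.07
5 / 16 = 0.31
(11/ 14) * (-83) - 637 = -9831/ 14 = -702.21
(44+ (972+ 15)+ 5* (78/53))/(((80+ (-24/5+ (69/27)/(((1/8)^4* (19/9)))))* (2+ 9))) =475285/25343752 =0.02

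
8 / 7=1.14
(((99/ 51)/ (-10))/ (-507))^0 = 1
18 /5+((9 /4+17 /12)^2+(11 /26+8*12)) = 132757 /1170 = 113.47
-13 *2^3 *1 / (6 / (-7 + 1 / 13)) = 120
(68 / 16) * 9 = 153 / 4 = 38.25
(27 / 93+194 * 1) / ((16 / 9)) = 54207 / 496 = 109.29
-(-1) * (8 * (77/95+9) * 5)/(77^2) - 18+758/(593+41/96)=-9717719810/583419529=-16.66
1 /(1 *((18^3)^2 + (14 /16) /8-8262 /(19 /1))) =1216 /41358335749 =0.00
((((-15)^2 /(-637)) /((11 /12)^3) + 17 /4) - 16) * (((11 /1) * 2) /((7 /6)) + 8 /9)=-12876646799 /53414361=-241.07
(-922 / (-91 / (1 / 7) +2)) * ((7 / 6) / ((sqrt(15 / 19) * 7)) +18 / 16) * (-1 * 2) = -4149 / 1270-922 * sqrt(285) / 28575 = -3.81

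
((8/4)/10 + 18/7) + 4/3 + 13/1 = 1796/105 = 17.10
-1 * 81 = -81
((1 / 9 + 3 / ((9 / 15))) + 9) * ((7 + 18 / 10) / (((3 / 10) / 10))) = 111760 / 27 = 4139.26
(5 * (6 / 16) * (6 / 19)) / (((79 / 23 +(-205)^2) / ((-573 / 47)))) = -21965 / 127884744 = -0.00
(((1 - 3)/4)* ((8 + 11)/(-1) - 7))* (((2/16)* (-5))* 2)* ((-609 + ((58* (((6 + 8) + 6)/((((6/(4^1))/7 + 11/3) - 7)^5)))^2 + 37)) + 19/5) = 8982.32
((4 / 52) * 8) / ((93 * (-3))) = -8 / 3627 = -0.00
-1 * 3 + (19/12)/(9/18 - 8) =-289/90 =-3.21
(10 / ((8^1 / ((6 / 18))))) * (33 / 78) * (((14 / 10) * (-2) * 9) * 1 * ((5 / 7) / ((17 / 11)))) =-1815 / 884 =-2.05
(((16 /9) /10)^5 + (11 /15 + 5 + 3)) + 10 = 3456859643 /184528125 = 18.73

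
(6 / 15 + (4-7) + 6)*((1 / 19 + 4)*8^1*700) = 1466080 / 19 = 77162.11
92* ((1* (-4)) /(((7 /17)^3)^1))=-5271.09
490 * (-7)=-3430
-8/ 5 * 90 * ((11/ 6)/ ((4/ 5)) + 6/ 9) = -426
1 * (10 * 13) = 130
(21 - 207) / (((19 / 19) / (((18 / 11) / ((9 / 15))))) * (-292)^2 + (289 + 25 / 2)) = -5580 / 946949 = -0.01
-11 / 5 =-2.20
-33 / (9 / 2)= -22 / 3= -7.33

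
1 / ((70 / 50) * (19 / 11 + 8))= 55 / 749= 0.07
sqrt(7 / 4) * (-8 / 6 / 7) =-2 * sqrt(7) / 21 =-0.25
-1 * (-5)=5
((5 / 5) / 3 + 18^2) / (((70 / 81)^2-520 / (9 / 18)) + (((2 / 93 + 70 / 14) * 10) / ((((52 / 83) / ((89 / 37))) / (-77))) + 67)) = -9065679246 / 442126815103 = -0.02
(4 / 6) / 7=2 / 21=0.10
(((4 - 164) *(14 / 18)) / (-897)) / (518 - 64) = 560 / 1832571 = 0.00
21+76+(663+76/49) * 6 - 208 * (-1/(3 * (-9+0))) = 5393345/1323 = 4076.60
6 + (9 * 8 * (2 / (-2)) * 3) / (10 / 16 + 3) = -1554 / 29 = -53.59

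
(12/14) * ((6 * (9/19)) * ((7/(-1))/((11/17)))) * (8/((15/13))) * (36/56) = -859248/7315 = -117.46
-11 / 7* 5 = -55 / 7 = -7.86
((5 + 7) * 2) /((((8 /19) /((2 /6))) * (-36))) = -19 /36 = -0.53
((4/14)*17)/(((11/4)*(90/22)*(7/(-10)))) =-272/441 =-0.62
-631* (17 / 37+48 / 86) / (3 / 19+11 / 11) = -19410191 / 35002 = -554.55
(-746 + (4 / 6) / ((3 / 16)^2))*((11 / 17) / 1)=-470.44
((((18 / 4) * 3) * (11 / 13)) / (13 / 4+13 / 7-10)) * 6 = -24948 / 1781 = -14.01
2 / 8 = 1 / 4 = 0.25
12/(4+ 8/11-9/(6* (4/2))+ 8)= 528/527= 1.00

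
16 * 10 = 160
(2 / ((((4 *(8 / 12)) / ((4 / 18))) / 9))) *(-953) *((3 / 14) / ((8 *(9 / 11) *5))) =-10483 / 1120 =-9.36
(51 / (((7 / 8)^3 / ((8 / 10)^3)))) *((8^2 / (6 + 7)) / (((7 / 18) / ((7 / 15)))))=641728512 / 2786875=230.27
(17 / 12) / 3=17 / 36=0.47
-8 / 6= -4 / 3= -1.33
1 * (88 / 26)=44 / 13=3.38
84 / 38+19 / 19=3.21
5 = 5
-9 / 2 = -4.50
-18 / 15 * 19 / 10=-57 / 25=-2.28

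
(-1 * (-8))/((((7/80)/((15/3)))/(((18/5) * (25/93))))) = 96000/217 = 442.40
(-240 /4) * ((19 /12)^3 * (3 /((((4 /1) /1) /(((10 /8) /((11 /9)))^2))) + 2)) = -739503085 /1115136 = -663.15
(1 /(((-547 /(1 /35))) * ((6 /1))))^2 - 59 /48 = -64875991421 /52780467600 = -1.23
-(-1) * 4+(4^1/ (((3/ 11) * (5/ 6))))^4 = 59972036/ 625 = 95955.26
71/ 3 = 23.67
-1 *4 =-4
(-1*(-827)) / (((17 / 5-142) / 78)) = -107510 / 231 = -465.41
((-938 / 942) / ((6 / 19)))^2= 79405921 / 7986276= 9.94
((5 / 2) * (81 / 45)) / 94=9 / 188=0.05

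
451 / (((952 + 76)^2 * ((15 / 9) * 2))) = 1353 / 10567840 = 0.00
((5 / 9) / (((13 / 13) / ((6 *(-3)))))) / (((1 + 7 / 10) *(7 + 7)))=-50 / 119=-0.42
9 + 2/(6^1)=28/3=9.33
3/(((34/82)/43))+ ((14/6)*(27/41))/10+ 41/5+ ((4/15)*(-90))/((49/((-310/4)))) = 24414647/68306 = 357.43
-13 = -13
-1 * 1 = -1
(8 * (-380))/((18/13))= -19760/9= -2195.56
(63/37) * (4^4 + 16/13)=210672/481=437.99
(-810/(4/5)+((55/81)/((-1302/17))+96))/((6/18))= -48328429/17577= -2749.53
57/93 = 0.61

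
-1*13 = -13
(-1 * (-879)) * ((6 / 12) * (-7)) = -6153 / 2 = -3076.50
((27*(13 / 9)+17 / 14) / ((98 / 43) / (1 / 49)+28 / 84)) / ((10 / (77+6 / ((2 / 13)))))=2106183 / 505715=4.16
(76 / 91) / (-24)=-19 / 546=-0.03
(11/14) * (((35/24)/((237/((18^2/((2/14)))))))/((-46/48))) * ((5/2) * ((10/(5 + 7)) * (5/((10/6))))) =-71.51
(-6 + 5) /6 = -1 /6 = -0.17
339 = 339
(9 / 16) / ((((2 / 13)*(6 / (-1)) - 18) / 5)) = -195 / 1312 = -0.15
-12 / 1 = -12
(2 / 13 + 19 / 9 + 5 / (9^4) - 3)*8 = -501032 / 85293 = -5.87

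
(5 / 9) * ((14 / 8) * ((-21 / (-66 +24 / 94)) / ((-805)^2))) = 47 / 98076600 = 0.00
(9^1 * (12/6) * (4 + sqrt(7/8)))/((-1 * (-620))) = 9 * sqrt(14)/1240 + 18/155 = 0.14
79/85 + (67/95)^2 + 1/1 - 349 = -53172992/153425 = -346.57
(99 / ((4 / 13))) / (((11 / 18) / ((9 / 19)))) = 9477 / 38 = 249.39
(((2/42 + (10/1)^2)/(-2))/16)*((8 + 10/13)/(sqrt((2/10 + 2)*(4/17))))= -3629*sqrt(935)/2912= -38.11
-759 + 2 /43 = -32635 /43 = -758.95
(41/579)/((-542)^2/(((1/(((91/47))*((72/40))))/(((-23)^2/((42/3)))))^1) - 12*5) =0.00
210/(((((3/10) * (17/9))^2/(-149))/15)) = -422415000/289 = -1461643.60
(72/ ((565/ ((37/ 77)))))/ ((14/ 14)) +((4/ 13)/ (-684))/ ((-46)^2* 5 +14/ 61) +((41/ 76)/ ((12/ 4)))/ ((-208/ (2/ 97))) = 5930121323380621/ 96871333071633120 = 0.06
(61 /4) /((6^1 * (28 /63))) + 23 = 919 /32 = 28.72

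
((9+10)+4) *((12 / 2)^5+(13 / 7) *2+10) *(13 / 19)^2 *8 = 670994.34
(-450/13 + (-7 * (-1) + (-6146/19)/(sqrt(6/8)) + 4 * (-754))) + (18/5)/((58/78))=-5728089/1885 - 12292 * sqrt(3)/57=-3412.29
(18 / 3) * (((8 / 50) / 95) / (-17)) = -24 / 40375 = -0.00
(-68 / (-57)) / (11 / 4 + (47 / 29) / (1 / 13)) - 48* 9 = -68028224 / 157491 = -431.95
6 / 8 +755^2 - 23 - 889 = 2276455 / 4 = 569113.75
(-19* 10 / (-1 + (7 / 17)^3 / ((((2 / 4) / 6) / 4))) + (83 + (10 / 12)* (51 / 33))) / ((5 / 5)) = 2649193 / 762366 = 3.47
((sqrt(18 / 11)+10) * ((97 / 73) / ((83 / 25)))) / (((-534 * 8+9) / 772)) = -18721000 / 25829517- 1872100 * sqrt(22) / 94708229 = -0.82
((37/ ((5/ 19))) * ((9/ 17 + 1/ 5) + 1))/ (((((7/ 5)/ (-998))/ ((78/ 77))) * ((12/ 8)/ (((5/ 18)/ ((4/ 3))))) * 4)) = -4560361/ 748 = -6096.74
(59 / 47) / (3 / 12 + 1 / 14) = 1652 / 423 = 3.91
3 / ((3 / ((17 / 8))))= 17 / 8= 2.12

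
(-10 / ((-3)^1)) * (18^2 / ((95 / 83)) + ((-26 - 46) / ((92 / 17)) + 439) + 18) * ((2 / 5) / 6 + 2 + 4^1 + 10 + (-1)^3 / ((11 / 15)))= 35619.04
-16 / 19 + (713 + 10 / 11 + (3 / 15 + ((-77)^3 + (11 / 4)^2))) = -7621179491 / 16720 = -455812.17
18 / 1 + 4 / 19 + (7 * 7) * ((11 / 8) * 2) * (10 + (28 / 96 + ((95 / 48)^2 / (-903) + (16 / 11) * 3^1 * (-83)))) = -1070681248727 / 22588416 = -47399.57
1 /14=0.07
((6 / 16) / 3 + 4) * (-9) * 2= -297 / 4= -74.25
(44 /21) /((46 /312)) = 2288 /161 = 14.21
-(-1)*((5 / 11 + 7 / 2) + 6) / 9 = 73 / 66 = 1.11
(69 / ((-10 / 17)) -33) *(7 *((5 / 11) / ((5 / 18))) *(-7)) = 662823 / 55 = 12051.33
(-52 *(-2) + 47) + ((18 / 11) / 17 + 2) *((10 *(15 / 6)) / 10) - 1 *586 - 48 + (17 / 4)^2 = -1375413 / 2992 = -459.70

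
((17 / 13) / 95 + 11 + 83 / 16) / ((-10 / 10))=-320137 / 19760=-16.20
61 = 61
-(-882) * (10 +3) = 11466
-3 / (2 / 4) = -6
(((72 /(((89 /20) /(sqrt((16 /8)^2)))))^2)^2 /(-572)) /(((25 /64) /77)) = -308210879692800 /815649133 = -377871.89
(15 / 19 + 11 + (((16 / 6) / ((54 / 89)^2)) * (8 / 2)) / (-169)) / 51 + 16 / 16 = 1.23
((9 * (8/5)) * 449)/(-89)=-72.65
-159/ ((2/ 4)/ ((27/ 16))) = -4293/ 8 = -536.62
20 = 20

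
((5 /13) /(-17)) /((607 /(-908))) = 4540 /134147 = 0.03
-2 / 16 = -1 / 8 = -0.12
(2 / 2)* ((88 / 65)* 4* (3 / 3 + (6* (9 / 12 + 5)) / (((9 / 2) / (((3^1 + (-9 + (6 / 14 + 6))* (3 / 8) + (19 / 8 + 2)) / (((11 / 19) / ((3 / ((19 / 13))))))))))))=431828 / 455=949.07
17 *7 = 119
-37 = -37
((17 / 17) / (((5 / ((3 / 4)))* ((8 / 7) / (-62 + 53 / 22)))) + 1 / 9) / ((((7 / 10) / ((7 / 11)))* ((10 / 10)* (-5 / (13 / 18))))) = 3175367 / 3136320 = 1.01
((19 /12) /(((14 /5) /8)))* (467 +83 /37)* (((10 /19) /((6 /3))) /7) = 434050 /5439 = 79.80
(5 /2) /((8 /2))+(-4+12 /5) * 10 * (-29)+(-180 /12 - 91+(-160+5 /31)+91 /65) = 248231 /1240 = 200.19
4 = 4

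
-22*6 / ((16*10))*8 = -33 / 5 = -6.60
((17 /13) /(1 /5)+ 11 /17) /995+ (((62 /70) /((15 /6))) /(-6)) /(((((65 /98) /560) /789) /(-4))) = 172991796868 /1099475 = 157340.36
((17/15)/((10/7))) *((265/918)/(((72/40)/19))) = 7049/2916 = 2.42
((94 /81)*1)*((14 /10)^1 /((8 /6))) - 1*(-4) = 1409 /270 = 5.22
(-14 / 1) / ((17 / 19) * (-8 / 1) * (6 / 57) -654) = 2527 / 118183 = 0.02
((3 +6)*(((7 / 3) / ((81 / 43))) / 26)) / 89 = 301 / 62478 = 0.00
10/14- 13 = -86/7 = -12.29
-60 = -60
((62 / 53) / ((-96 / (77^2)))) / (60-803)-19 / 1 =-35729849 / 1890192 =-18.90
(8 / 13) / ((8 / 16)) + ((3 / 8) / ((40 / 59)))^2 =1.54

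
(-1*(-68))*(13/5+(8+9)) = 6664/5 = 1332.80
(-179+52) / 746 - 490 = -365667 / 746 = -490.17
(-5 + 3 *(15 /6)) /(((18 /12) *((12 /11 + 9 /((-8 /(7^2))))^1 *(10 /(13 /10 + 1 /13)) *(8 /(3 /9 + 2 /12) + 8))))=-1969 /11126700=-0.00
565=565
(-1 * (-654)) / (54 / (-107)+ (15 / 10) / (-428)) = -186608 / 145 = -1286.95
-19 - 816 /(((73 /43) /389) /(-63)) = 859900229 /73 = 11779455.19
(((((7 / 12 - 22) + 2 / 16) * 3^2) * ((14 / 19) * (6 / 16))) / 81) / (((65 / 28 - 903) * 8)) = 25039 / 275996736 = 0.00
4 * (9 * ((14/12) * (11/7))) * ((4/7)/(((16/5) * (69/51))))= 8.71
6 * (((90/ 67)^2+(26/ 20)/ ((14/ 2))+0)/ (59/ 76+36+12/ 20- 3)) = 142581396/ 410478649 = 0.35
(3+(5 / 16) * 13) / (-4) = -113 / 64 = -1.77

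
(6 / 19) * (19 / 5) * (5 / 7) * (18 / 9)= 12 / 7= 1.71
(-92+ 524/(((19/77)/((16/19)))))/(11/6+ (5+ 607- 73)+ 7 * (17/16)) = 29393088/9500437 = 3.09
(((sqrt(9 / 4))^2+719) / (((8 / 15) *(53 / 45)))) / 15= 129825 / 1696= 76.55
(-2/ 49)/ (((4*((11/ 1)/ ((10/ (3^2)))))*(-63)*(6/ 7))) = 5/ 261954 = 0.00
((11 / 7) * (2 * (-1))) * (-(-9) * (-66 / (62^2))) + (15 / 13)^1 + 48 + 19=6002593 / 87451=68.64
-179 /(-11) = 179 /11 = 16.27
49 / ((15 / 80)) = 784 / 3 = 261.33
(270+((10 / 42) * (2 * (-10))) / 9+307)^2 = 11870756209 / 35721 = 332318.70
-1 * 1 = -1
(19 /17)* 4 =76 /17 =4.47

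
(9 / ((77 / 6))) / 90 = 0.01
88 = 88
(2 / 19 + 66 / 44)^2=3721 / 1444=2.58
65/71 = 0.92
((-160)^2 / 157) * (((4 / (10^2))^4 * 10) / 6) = 0.00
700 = 700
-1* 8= -8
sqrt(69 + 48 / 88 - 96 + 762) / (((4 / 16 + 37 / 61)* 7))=732* sqrt(9889) / 16093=4.52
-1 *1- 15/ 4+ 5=1/ 4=0.25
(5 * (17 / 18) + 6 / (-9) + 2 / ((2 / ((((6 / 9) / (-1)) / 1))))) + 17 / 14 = 290 / 63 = 4.60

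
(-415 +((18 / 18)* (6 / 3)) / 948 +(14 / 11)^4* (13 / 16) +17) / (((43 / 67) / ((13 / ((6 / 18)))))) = -55647670013 / 2313278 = -24055.76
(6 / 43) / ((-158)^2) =3 / 536726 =0.00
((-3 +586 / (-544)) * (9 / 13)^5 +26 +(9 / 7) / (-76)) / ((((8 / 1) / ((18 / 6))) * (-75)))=-340292503099 / 2686379113600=-0.13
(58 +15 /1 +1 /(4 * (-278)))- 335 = -291345 /1112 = -262.00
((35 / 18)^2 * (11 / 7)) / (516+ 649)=385 / 75492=0.01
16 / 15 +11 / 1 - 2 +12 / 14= 1147 / 105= 10.92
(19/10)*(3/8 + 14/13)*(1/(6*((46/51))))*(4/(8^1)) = 0.25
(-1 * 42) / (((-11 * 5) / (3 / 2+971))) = 8169 / 11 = 742.64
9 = 9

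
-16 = -16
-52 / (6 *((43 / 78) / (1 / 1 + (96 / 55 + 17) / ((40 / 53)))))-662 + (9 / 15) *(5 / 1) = -25191817 / 23650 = -1065.19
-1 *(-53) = 53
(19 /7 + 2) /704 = 3 /448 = 0.01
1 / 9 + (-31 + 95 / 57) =-263 / 9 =-29.22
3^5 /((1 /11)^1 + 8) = 2673 /89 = 30.03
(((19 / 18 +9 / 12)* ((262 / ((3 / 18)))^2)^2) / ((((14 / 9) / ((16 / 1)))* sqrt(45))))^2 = 14005367993250660872933867520 / 49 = 285823836596952262712936100.00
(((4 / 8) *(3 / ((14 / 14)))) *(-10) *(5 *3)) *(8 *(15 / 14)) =-13500 / 7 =-1928.57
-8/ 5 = -1.60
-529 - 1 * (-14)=-515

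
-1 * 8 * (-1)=8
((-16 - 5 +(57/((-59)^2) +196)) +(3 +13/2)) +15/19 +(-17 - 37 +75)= 27289725/132278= 206.31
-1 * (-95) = 95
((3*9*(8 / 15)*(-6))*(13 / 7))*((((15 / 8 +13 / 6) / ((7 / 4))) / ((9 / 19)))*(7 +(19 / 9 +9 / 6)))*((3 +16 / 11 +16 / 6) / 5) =-860319772 / 72765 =-11823.26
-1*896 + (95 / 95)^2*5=-891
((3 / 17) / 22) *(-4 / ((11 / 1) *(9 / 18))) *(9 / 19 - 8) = 156 / 3553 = 0.04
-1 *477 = -477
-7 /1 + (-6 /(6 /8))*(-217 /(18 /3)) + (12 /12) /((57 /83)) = 5392 /19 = 283.79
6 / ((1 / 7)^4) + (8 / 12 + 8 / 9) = 129668 / 9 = 14407.56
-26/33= -0.79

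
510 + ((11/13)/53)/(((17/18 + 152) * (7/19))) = 510.00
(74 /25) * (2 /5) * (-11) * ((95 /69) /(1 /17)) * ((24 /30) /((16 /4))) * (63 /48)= -920227 /11500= -80.02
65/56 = 1.16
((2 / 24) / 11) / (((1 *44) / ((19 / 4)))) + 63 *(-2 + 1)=-1463597 / 23232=-63.00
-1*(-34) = 34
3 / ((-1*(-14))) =3 / 14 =0.21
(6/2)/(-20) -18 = -363/20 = -18.15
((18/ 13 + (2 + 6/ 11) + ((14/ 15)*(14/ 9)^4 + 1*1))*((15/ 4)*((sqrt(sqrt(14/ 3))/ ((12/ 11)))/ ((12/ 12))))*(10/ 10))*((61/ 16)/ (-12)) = -8923775827*14^(1/ 4)*3^(3/ 4)/ 2358180864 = -16.69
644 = 644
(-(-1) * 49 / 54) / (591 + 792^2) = 49 / 33904170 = 0.00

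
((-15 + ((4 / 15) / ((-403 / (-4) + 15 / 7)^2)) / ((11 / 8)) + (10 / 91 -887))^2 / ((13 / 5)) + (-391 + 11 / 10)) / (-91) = -5047186283265456950435217925 / 1469936039038725393909774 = -3433.61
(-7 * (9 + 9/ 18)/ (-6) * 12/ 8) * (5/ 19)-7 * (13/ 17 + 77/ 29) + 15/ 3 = -57441/ 3944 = -14.56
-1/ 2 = -0.50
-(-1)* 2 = 2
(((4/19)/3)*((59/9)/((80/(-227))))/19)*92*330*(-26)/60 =44049577/48735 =903.86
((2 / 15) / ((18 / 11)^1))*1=11 / 135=0.08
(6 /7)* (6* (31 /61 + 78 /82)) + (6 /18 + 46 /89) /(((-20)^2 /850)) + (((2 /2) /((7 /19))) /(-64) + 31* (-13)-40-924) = -58025434763 /42737088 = -1357.73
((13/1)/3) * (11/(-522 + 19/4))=-572/6207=-0.09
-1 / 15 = -0.07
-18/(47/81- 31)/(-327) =-243/134288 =-0.00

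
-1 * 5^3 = -125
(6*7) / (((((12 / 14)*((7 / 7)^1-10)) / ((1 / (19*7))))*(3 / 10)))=-70 / 513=-0.14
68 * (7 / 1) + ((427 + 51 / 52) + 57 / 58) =1364685 / 1508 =904.96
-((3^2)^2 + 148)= -229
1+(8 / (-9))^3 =217 / 729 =0.30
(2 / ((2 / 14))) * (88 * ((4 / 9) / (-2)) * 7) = -1916.44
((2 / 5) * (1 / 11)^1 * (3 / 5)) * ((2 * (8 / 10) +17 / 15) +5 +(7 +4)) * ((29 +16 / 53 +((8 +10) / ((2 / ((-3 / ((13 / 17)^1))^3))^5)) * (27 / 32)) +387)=-148641688423107013750130590162093 / 954924020070877162592000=-155658131.22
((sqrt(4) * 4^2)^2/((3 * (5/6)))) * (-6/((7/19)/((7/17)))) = -233472/85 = -2746.73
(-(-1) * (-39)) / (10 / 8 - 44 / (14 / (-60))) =-0.21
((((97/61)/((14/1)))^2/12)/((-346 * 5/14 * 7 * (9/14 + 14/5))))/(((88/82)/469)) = -25846523/163827473568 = -0.00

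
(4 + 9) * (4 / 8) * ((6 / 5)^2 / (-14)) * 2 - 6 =-1284 / 175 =-7.34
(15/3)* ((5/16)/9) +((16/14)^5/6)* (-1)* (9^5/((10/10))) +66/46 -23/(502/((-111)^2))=-275951462237861/13971860784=-19750.52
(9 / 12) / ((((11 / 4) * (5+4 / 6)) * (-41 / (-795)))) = 7155 / 7667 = 0.93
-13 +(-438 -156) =-607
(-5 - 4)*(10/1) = -90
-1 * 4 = -4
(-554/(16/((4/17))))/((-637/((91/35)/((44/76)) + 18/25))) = 396941/5955950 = 0.07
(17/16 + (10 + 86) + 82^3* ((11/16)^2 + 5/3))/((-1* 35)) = -113246521/3360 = -33704.32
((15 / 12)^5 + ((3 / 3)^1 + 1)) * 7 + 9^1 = 45427 / 1024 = 44.36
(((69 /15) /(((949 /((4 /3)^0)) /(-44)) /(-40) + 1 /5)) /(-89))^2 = 65545216 /13407092521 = 0.00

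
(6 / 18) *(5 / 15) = 1 / 9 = 0.11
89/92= 0.97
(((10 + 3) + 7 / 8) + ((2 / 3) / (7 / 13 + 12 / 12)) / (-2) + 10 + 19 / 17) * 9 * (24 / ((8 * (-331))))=-2.02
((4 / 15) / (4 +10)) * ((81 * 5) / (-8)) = -27 / 28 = -0.96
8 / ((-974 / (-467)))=1868 / 487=3.84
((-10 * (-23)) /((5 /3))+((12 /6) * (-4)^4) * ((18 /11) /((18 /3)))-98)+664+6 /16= 74273 /88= 844.01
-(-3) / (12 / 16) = 4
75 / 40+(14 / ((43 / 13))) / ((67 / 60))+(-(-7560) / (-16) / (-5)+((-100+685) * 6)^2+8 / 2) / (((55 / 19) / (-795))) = -857830878283263 / 253528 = -3383574509.65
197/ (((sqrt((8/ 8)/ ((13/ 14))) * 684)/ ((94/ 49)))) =9259 * sqrt(182)/ 234612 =0.53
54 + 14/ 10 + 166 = 1107/ 5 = 221.40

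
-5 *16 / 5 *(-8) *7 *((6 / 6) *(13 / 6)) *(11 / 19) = 64064 / 57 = 1123.93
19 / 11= 1.73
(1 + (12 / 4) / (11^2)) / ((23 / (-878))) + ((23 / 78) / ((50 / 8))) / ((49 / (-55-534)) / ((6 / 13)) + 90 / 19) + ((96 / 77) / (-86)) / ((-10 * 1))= -171451698051756 / 4383993038425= -39.11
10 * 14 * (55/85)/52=385/221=1.74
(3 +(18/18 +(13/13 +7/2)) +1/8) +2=85/8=10.62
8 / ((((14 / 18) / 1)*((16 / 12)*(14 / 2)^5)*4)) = 27 / 235298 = 0.00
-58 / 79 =-0.73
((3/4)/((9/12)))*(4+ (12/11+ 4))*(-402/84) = -43.51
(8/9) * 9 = 8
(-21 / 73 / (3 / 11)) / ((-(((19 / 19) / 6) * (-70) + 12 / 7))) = -147 / 1387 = -0.11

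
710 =710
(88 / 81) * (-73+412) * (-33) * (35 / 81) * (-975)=1244243000 / 243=5120341.56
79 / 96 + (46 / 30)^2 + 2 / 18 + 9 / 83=2027999 / 597600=3.39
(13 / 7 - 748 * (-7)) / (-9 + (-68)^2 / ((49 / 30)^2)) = 12576095 / 4139991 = 3.04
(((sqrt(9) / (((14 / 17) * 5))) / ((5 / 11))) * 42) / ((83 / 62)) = 104346 / 2075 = 50.29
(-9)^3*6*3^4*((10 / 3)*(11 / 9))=-1443420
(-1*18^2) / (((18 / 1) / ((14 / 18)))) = -14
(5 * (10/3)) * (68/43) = 3400/129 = 26.36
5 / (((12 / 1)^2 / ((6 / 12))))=5 / 288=0.02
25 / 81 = 0.31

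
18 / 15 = 6 / 5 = 1.20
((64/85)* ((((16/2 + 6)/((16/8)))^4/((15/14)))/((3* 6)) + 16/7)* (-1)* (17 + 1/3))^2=158981108877819904/58068950625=2737798.90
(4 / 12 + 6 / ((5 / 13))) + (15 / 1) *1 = 464 / 15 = 30.93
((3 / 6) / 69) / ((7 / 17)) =17 / 966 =0.02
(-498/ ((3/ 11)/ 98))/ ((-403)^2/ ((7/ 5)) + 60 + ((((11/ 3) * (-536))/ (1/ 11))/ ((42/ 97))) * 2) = -1610532/ 145879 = -11.04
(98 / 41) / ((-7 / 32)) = -448 / 41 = -10.93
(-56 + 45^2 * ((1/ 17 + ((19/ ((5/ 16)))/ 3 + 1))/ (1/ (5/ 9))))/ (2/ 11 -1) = -4475878/ 153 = -29254.10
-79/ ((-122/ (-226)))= -8927/ 61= -146.34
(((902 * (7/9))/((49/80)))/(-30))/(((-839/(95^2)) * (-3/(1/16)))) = -4070275/475713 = -8.56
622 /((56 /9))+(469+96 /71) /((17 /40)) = 40780793 /33796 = 1206.68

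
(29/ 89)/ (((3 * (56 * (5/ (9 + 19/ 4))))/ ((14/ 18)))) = 319/ 76896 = 0.00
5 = 5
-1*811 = -811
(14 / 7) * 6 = 12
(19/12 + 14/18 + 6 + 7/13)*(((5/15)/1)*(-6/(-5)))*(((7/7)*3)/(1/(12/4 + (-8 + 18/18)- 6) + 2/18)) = 12495/13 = 961.15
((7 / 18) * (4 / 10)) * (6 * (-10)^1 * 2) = -56 / 3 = -18.67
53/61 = 0.87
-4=-4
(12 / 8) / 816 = 1 / 544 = 0.00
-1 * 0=0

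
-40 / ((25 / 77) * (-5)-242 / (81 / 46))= 249480 / 867289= 0.29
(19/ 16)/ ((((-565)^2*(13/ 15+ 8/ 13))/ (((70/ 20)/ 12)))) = 1729/ 2361754240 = 0.00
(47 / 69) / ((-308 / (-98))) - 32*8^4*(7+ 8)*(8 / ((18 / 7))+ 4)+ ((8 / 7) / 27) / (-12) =-4011180626191 / 286902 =-13981013.12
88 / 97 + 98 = 9594 / 97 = 98.91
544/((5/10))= 1088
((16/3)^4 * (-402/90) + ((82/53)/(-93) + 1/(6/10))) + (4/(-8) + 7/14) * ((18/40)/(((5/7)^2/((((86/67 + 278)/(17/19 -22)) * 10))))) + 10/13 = -93722706713/25951185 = -3611.50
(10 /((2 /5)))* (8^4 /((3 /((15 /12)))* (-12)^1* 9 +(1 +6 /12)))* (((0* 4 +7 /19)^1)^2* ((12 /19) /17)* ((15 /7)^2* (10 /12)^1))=-768000000 /100161977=-7.67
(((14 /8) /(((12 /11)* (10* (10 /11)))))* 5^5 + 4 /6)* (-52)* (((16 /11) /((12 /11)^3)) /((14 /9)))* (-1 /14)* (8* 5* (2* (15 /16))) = 4168567975 /37632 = 110771.90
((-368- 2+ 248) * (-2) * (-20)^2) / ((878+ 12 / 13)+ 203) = 253760 / 2813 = 90.21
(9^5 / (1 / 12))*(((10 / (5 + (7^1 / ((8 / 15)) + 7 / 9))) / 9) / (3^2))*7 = 32395.24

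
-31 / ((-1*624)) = 31 / 624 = 0.05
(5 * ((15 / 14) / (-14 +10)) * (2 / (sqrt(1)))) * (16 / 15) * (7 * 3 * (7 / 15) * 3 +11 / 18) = -5402 / 63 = -85.75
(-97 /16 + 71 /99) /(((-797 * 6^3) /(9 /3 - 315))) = -110071 /11362032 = -0.01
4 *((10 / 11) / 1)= 40 / 11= 3.64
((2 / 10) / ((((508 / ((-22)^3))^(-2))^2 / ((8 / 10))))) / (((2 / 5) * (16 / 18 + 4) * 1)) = 2341301769 / 5523633943028960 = 0.00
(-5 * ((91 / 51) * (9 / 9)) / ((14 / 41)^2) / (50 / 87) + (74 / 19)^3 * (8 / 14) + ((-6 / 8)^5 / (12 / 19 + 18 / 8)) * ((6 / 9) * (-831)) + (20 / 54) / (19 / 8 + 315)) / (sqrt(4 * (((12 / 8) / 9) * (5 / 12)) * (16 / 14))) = -140523544440708617 * sqrt(35) / 8713964948371200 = -95.40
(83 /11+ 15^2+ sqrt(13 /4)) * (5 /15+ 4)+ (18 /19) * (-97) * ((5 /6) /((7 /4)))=13 * sqrt(13) /6+ 4230722 /4389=971.75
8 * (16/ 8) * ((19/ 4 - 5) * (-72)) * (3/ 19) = 864/ 19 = 45.47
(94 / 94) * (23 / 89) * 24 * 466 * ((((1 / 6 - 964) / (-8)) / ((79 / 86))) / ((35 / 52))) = 138592185784 / 246085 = 563188.27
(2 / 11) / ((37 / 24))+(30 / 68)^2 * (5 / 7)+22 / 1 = 73302059 / 3293444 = 22.26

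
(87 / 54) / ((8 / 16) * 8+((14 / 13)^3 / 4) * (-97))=-63713 / 1039572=-0.06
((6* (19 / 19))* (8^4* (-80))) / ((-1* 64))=30720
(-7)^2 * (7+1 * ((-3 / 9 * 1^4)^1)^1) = 980 / 3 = 326.67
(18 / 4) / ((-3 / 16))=-24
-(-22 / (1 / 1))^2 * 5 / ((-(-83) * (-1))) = 2420 / 83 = 29.16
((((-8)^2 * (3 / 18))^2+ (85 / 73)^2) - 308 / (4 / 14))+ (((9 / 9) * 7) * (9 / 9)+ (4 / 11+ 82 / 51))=-8555204348 / 8968707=-953.89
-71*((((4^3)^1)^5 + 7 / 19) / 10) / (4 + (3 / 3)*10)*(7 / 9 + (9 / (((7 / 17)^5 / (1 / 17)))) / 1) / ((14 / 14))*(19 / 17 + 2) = -77248975212.35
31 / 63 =0.49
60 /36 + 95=290 /3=96.67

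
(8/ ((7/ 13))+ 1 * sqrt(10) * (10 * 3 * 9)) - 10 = 34/ 7+ 270 * sqrt(10) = 858.67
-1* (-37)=37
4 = 4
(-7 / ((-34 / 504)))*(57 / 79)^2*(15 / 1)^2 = 1289528100 / 106097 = 12154.24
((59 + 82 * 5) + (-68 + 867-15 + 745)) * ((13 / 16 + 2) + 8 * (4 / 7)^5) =886499613 / 134456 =6593.23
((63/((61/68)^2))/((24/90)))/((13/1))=1092420/48373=22.58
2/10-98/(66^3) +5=3737203/718740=5.20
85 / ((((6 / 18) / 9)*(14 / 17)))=39015 / 14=2786.79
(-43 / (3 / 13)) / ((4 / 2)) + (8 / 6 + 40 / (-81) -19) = -18035 / 162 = -111.33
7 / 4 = 1.75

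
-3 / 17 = -0.18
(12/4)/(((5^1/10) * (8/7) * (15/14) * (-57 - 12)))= -49/690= -0.07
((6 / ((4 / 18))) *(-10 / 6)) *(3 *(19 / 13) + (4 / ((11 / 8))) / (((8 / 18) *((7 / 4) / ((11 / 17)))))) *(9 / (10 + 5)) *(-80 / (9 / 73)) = 184433040 / 1547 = 119219.81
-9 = -9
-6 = -6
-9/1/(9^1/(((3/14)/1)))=-3/14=-0.21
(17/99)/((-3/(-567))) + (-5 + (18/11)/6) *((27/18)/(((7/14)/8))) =-81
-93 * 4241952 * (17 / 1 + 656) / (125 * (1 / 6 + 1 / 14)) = -8920784333.26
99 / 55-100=-98.20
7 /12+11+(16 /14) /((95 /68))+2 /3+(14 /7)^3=56041 /2660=21.07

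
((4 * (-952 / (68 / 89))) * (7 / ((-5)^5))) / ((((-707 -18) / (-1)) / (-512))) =-17862656 / 2265625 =-7.88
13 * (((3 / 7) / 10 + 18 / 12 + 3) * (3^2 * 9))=167427 / 35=4783.63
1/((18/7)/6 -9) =-7/60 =-0.12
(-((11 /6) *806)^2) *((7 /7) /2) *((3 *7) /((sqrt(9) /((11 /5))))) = -1513164653 /90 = -16812940.59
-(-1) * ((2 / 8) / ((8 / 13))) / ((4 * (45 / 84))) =91 / 480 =0.19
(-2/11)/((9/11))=-2/9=-0.22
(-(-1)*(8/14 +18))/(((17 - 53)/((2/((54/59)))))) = -3835/3402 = -1.13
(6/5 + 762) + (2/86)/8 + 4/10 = 1313397/1720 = 763.60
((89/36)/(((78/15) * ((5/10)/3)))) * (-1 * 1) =-445/156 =-2.85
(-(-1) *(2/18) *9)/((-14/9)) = -9/14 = -0.64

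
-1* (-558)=558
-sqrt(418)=-20.45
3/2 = 1.50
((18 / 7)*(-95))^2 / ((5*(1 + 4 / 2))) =3978.37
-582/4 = -291/2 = -145.50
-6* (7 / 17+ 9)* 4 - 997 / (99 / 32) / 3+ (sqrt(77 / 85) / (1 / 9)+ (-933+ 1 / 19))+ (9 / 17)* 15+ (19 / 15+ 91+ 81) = -520446182 / 479655+ 9* sqrt(6545) / 85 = -1076.48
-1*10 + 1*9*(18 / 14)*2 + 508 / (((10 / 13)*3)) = 24494 / 105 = 233.28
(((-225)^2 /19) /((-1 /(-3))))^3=3503151123046875 /6859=510737880601.67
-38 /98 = -19 /49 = -0.39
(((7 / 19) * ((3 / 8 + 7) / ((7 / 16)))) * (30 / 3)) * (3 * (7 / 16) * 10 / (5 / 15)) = 92925 / 38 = 2445.39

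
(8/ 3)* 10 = 80/ 3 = 26.67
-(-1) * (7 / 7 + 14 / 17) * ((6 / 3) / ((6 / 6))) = 62 / 17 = 3.65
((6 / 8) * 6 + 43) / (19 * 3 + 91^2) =95 / 16676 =0.01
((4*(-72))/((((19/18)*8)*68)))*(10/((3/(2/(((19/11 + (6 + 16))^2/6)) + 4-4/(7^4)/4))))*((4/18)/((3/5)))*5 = -219217405000/17609800761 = -12.45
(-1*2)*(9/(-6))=3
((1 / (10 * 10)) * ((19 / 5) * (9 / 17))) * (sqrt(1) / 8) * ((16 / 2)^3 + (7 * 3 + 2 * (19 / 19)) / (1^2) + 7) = 46341 / 34000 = 1.36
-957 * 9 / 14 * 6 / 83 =-25839 / 581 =-44.47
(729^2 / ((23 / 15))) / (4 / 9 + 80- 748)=-71744535 / 138184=-519.20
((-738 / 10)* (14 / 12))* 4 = -344.40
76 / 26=38 / 13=2.92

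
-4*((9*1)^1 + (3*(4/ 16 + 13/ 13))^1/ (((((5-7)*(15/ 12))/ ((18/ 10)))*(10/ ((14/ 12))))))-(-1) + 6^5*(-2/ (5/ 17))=-2645527/ 50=-52910.54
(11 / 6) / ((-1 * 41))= -11 / 246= -0.04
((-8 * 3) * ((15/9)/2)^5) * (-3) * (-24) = -6250/9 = -694.44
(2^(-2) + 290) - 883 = -2371/4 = -592.75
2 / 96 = 1 / 48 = 0.02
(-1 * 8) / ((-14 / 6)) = 24 / 7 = 3.43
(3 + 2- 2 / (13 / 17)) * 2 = 62 / 13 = 4.77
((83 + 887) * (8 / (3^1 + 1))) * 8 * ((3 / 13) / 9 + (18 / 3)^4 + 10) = 790511200 / 39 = 20269517.95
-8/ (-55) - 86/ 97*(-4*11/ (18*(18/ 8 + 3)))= 562904/ 1008315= 0.56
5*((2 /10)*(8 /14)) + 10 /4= 43 /14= 3.07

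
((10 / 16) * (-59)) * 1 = -295 / 8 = -36.88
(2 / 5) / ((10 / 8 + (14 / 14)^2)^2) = 32 / 405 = 0.08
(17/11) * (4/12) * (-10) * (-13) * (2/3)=4420/99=44.65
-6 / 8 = -3 / 4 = -0.75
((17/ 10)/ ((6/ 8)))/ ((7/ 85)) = 27.52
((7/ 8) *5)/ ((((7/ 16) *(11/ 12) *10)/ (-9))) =-108/ 11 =-9.82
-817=-817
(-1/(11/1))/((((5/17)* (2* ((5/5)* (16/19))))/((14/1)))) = -2261/880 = -2.57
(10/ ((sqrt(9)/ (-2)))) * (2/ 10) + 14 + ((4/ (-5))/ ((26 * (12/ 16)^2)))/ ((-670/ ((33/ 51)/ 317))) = 13377384326/ 1056109275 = 12.67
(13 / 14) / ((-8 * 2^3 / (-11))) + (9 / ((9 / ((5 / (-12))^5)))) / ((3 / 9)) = 70789 / 580608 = 0.12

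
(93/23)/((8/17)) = 1581/184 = 8.59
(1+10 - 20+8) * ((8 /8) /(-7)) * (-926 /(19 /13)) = -12038 /133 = -90.51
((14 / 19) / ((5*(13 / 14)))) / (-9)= -196 / 11115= -0.02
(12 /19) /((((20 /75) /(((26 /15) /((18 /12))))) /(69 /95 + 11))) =57928 /1805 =32.09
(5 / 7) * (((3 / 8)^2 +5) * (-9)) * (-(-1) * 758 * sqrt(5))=-801585 * sqrt(5) / 32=-56012.45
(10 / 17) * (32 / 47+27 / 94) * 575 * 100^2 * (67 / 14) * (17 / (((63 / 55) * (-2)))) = -344317187500 / 2961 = -116284088.99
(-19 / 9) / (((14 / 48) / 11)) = -1672 / 21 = -79.62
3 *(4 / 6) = 2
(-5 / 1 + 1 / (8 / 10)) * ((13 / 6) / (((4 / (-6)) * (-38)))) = -195 / 608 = -0.32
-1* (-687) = 687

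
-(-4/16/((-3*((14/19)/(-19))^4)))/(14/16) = -16983563041/403368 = -42104.39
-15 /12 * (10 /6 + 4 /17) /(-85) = 97 /3468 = 0.03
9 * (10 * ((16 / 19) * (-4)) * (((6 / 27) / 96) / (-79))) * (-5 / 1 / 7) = -200 / 31521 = -0.01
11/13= 0.85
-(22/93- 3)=257/93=2.76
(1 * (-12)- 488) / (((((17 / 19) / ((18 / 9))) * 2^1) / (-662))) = 6289000 / 17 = 369941.18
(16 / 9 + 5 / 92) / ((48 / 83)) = 125911 / 39744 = 3.17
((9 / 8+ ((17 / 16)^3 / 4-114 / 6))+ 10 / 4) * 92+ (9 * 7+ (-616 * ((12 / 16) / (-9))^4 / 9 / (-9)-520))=-1843.91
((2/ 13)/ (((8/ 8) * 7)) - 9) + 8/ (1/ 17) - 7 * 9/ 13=11118/ 91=122.18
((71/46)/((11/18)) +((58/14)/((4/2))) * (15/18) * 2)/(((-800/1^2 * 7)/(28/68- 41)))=63523/1466080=0.04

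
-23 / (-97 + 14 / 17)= 391 / 1635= 0.24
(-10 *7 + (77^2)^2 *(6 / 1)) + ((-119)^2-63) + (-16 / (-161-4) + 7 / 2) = 69607651607 / 330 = 210932277.60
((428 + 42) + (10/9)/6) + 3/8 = 101641/216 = 470.56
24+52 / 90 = 1106 / 45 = 24.58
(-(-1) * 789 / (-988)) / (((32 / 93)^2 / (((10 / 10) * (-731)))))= 4988388591 / 1011712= 4930.64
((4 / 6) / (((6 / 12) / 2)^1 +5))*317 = 40.25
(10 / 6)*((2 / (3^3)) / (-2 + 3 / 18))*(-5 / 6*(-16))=-800 / 891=-0.90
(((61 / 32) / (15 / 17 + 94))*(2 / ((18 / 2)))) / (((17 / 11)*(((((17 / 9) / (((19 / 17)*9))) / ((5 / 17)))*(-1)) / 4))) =-573705 / 31698676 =-0.02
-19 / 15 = -1.27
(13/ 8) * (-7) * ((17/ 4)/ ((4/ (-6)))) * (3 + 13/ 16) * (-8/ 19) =-283101/ 2432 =-116.41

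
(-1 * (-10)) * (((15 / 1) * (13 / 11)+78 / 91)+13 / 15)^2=1009442312 / 266805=3783.45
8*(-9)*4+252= -36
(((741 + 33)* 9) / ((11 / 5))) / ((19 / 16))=557280 / 209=2666.41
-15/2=-7.50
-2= -2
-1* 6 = -6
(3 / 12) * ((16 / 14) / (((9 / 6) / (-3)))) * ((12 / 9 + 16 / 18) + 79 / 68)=-2071 / 1071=-1.93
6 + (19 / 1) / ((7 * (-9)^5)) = 2480039 / 413343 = 6.00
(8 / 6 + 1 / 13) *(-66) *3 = -3630 / 13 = -279.23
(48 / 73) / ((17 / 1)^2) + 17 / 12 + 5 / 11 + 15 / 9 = 9858635 / 2784804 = 3.54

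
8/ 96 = 1/ 12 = 0.08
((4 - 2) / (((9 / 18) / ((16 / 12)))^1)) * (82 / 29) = 15.08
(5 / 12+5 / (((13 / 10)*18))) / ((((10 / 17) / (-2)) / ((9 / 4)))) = -1003 / 208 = -4.82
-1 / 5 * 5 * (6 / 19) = -6 / 19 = -0.32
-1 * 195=-195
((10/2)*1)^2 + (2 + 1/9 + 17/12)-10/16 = 2009/72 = 27.90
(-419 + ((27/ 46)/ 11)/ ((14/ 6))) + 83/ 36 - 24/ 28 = -26619961/ 63756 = -417.53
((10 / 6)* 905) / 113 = 4525 / 339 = 13.35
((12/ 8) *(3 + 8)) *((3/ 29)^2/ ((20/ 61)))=18117/ 33640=0.54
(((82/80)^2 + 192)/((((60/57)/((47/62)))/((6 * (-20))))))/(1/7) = -5792445393/49600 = -116783.17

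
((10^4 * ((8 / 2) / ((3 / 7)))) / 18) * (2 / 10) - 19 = 27487 / 27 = 1018.04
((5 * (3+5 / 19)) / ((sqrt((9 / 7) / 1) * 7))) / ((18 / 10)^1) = 1550 * sqrt(7) / 3591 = 1.14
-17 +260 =243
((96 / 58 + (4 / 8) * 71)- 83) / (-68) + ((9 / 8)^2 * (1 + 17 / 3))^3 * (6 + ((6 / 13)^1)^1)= 25476686951 / 6562816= 3881.97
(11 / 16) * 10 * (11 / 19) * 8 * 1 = 605 / 19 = 31.84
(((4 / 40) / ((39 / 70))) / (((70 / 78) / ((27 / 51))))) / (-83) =-9 / 7055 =-0.00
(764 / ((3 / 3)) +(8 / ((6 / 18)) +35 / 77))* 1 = 8673 / 11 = 788.45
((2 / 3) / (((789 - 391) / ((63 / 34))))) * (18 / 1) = 189 / 3383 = 0.06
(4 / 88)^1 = 1 / 22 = 0.05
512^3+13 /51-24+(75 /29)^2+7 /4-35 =23026921655785 /171564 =134217677.69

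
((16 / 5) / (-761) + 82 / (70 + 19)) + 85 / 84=54874049 / 28446180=1.93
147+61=208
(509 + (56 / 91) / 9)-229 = 32768 / 117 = 280.07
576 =576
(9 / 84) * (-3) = -0.32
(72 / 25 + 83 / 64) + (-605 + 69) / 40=-14757 / 1600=-9.22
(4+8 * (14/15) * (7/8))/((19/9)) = 474/95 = 4.99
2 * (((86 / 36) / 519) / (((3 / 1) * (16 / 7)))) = 301 / 224208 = 0.00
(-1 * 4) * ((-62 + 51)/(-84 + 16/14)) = -77/145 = -0.53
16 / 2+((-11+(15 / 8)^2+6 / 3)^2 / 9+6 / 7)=12.20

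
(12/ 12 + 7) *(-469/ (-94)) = 39.91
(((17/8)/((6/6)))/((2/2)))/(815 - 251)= 17/4512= 0.00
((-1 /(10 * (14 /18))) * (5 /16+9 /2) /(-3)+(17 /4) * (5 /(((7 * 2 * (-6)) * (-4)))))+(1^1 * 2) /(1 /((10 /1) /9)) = 2.49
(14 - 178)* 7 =-1148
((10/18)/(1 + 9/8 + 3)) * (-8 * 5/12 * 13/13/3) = -0.12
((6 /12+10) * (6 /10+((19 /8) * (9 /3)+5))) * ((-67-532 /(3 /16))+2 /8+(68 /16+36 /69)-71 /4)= -389755.89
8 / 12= 2 / 3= 0.67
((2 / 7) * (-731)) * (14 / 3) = -2924 / 3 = -974.67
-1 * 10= -10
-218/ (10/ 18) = -1962/ 5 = -392.40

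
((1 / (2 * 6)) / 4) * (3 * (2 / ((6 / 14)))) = 7 / 24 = 0.29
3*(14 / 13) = 42 / 13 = 3.23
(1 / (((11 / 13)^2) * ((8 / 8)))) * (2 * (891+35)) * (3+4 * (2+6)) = 10954580 / 121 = 90533.72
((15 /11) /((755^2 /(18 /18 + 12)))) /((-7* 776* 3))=-13 /6812026760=-0.00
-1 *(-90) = 90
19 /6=3.17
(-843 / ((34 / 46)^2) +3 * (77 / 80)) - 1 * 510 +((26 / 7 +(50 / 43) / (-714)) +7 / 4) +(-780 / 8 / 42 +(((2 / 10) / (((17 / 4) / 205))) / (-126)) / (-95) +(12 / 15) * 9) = -485485725227 / 238001904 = -2039.84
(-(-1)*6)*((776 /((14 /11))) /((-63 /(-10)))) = 85360 /147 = 580.68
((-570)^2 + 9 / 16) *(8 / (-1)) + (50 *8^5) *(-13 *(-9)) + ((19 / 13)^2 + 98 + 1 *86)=189093781.64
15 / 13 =1.15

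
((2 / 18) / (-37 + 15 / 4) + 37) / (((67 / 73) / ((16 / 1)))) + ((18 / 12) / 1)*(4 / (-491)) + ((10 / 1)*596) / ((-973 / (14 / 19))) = 3505400118034 / 5473501551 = 640.43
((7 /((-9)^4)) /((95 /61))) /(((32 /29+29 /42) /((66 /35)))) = 544852 /756610875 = 0.00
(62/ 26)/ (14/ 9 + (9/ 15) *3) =0.71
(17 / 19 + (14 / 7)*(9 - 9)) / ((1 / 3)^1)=51 / 19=2.68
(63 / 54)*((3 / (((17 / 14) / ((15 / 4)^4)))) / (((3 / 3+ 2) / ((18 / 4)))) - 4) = 850.33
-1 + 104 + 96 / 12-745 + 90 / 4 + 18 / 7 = -608.93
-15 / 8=-1.88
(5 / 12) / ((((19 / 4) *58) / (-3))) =-5 / 1102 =-0.00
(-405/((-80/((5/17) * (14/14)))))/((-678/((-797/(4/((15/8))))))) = 0.82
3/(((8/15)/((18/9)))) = 45/4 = 11.25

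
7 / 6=1.17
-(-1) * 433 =433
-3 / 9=-1 / 3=-0.33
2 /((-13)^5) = -2 /371293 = -0.00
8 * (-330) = -2640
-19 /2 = -9.50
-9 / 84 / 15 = -1 / 140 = -0.01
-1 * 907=-907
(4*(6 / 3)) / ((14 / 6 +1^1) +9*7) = 0.12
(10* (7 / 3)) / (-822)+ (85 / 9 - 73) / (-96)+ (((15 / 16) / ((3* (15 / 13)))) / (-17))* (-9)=0.78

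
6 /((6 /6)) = 6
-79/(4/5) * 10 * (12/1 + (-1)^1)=-10862.50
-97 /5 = -19.40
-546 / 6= -91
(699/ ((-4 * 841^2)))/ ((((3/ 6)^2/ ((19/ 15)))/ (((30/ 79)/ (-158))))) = 13281/ 4414140721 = 0.00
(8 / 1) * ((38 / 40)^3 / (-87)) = -6859 / 87000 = -0.08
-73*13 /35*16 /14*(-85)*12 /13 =119136 /49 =2431.35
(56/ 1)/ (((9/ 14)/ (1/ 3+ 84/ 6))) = 33712/ 27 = 1248.59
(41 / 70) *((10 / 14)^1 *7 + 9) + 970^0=9.20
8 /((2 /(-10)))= -40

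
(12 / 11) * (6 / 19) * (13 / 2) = 468 / 209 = 2.24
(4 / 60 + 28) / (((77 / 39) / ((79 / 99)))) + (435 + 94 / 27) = 51435266 / 114345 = 449.83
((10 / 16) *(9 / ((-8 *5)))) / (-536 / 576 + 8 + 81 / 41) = -3321 / 213608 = -0.02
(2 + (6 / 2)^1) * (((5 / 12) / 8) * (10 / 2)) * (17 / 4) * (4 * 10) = 10625 / 48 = 221.35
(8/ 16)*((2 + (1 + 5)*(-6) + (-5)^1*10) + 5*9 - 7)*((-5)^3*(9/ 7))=25875/ 7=3696.43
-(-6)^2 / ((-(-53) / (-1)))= 36 / 53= 0.68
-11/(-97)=11/97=0.11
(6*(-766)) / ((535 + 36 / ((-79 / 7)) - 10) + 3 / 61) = -8.81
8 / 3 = 2.67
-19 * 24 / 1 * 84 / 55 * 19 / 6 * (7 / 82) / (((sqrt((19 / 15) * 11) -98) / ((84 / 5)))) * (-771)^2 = 21198374767584 * sqrt(3135) / 1621920025 +6232322181669696 / 324384005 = 19944590.43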